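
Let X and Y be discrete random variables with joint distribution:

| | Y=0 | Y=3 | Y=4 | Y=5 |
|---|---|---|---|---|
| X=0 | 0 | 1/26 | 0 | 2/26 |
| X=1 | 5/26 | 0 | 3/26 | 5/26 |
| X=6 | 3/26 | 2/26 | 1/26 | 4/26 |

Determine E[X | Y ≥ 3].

25/9

P(Y ≥ 3) = 9/13.
Summing X·P(X=x,Y=y) over the conditioning event gives 25/13.
E[X | Y ≥ 3] = (25/13) / (9/13) = 25/9.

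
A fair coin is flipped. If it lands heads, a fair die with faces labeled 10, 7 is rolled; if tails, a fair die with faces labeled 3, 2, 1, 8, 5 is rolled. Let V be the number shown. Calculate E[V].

123/20

E[V | heads] = (10+7)/2 = 17/2.
E[V | tails] = (3+2+1+8+5)/5 = 19/5.
E[V] = (1/2)·(17/2) + (1/2)·(19/5) = 123/20.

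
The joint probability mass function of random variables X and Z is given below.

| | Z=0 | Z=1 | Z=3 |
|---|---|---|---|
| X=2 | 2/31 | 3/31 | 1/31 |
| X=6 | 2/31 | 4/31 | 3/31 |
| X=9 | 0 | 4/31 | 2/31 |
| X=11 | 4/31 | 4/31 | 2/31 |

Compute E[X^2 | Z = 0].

141/2

P(Z = 0) = 8/31.
Σ X^2·P over the event = 4·(2/31) + 36·(2/31) + 121·(4/31) = 564/31.
E[X^2 | Z = 0] = (564/31) / (8/31) = 141/2.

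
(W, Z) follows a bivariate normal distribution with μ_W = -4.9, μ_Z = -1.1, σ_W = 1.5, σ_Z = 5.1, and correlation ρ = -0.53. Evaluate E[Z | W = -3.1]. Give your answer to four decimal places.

For a bivariate normal, E[Z | W=x] = μ_Z + ρ·(σ_Z/σ_W)·(x − μ_W).
E[Z | W=-3.1] = -1.1 + (-0.53)·(5.1/1.5)·(-3.1 − (-4.9)) = -1.1 + (-1.802)·(1.8) = -4.3436.

-4.3436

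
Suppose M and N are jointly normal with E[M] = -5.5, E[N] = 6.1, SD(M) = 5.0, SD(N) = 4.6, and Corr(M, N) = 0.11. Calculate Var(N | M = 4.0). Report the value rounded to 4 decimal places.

The conditional variance in a bivariate normal is σ_N²(1 − ρ²), independent of x.
Var(N | M=4.0) = (4.6)²·(1 − (0.11)²) = 21.16·0.9879 = 20.9040.

20.9040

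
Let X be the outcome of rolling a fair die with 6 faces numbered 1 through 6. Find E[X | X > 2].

Given X > 2, X is equally likely to be any of {3, 4, 5, 6}.
E[X | X > 2] = (3 + 4 + 5 + 6) / 4 = 9/2.

9/2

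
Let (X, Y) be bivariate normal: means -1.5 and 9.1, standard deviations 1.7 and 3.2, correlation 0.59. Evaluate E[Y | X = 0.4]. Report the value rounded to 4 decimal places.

11.2101

The regression of Y on X has slope ρ·σ_Y/σ_X and passes through (μ_X, μ_Y).
E[Y | X=0.4] = 9.1 + (0.59)·(3.2/1.7)·(0.4 − (-1.5)) = 9.1 + (1.1106)·(1.9) = 11.2101.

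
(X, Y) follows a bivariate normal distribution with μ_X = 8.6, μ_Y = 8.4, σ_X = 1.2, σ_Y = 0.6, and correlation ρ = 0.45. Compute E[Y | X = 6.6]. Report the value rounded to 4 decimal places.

7.9500

For a bivariate normal, E[Y | X=x] = μ_Y + ρ·(σ_Y/σ_X)·(x − μ_X).
E[Y | X=6.6] = 8.4 + (0.45)·(0.6/1.2)·(6.6 − (8.6)) = 8.4 + (0.225)·(-2) = 7.9500.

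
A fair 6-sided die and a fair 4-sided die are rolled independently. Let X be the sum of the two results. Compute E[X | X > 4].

62/9

P(X > 4) = 3/4.
Σ over the event: 5·1/6 + 6·1/6 + 7·1/6 + 8·1/8 + 9·1/12 + 10·1/24 = 31/6.
E[X | X > 4] = (31/6) / (3/4) = 62/9.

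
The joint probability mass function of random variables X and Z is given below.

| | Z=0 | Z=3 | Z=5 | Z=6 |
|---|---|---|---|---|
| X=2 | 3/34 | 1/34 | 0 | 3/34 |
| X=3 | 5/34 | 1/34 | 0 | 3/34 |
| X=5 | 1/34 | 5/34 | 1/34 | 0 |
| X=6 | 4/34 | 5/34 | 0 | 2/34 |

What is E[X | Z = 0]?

50/13

P(Z = 0) = 13/34.
Σ X·P over the event = 2·(3/34) + 3·(5/34) + 5·(1/34) + 6·(4/34) = 25/17.
E[X | Z = 0] = (25/17) / (13/34) = 50/13.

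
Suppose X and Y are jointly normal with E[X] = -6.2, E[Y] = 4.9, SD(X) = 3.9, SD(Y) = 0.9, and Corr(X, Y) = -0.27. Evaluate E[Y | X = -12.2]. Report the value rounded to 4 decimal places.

The regression of Y on X has slope ρ·σ_Y/σ_X and passes through (μ_X, μ_Y).
E[Y | X=-12.2] = 4.9 + (-0.27)·(0.9/3.9)·(-12.2 − (-6.2)) = 4.9 + (-0.062308)·(-6) = 5.2738.

5.2738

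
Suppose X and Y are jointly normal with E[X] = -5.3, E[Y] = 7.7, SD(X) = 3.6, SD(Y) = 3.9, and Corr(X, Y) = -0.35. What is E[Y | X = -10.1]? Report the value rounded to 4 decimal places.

9.5200

The regression of Y on X has slope ρ·σ_Y/σ_X and passes through (μ_X, μ_Y).
E[Y | X=-10.1] = 7.7 + (-0.35)·(3.9/3.6)·(-10.1 − (-5.3)) = 7.7 + (-0.37917)·(-4.8) = 9.5200.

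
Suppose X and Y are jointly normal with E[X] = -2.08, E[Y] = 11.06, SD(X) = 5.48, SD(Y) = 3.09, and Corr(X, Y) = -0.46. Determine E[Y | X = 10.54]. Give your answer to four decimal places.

E[Y | X=x] = μ_Y + ρ(σ_Y/σ_X)(x − μ_X) for jointly normal variables.
E[Y | X=10.54] = 11.06 + (-0.46)·(3.09/5.48)·(10.54 − (-2.08)) = 11.06 + (-0.25938)·(12.62) = 7.7866.

7.7866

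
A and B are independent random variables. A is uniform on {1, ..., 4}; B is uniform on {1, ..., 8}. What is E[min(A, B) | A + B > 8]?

Outcomes with A + B > 8: (1,8), (2,7), (2,8), (3,6), (3,7), (3,8), (4,5), (4,6), (4,7), (4,8), each with probability 1/32.
E[min(A, B) | A + B > 8] = (1 + 2 + 2 + 3 + 3 + 3 + 4 + 4 + 4 + 4) / 10 = 3.

3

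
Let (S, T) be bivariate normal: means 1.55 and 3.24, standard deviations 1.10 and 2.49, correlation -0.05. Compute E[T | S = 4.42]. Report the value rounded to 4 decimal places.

2.9152

For a bivariate normal, E[T | S=x] = μ_T + ρ·(σ_T/σ_S)·(x − μ_S).
E[T | S=4.42] = 3.24 + (-0.05)·(2.49/1.10)·(4.42 − (1.55)) = 3.24 + (-0.11318)·(2.87) = 2.9152.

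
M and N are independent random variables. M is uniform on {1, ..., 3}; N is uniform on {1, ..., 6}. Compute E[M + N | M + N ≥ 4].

91/15

P(M + N ≥ 4) = 5/6.
Summing (M+N)·P(x,y) over outcomes with M + N ≥ 4 gives 91/18.
E[M + N | M + N ≥ 4] = (91/18) / (5/6) = 91/15.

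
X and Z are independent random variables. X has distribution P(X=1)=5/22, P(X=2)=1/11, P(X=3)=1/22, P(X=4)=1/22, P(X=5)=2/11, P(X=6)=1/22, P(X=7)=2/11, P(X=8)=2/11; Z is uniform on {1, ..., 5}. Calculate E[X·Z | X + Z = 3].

2

P(X + Z = 3) = 7/110.
Summing XZ·P(x,y) over outcomes with X + Z = 3 gives 7/55.
E[X·Z | X + Z = 3] = (7/55) / (7/110) = 2.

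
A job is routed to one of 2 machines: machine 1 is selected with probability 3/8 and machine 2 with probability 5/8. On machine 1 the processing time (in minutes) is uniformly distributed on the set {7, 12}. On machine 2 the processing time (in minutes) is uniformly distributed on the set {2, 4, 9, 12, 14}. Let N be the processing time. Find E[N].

139/16

E[N | machine 1] = (7+12)/2 = 19/2.
E[N | machine 2] = (2+4+9+12+14)/5 = 41/5.
By the law of total expectation,
E[N] = (3/8)·(19/2) + (5/8)·(41/5) = 139/16.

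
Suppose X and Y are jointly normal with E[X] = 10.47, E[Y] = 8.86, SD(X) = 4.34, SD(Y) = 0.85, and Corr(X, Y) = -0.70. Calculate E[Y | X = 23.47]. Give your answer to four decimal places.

For a bivariate normal, E[Y | X=x] = μ_Y + ρ·(σ_Y/σ_X)·(x − μ_X).
E[Y | X=23.47] = 8.86 + (-0.70)·(0.85/4.34)·(23.47 − (10.47)) = 8.86 + (-0.1371)·(13) = 7.0777.

7.0777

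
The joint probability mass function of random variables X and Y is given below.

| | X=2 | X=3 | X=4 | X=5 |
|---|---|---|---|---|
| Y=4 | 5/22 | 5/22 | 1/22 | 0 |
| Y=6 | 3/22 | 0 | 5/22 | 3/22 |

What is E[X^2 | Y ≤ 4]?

P(Y ≤ 4) = 1/2.
Σ X^2·P over the event = 4·(5/22) + 9·(5/22) + 16·(1/22) = 81/22.
E[X^2 | Y ≤ 4] = (81/22) / (1/2) = 81/11.

81/11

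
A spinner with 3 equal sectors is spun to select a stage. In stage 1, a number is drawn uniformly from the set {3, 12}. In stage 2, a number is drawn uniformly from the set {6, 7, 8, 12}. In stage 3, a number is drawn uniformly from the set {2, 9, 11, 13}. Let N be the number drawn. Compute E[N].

49/6

E[N | stage 1] = (3+12)/2 = 15/2.
E[N | stage 2] = (6+7+8+12)/4 = 33/4.
E[N | stage 3] = (2+9+11+13)/4 = 35/4.
By the law of total expectation,
E[N] = (1/3)·(15/2) + (1/3)·(33/4) + (1/3)·(35/4) = 49/6.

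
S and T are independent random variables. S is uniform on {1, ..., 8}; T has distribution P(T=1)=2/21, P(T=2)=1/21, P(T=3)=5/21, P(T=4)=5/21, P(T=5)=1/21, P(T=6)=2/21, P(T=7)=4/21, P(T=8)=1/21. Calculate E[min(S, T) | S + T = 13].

P(S + T = 13) = 1/21.
Summing min(S,T)·P(x,y) over outcomes with S + T = 13 gives 23/84.
E[min(S, T) | S + T = 13] = (23/84) / (1/21) = 23/4.

23/4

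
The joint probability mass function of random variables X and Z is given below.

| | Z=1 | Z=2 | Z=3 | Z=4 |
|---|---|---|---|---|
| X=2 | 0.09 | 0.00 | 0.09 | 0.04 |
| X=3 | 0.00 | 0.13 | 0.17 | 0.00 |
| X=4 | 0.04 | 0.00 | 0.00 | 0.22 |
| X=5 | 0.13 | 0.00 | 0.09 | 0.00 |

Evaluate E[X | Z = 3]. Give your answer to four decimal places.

3.2571

P(Z = 3) = 0.35.
Σ X·P over the event = 2·(0.09) + 3·(0.17) + 5·(0.09) = 1.14.
E[X | Z = 3] = (1.14) / (0.35) = 3.2571.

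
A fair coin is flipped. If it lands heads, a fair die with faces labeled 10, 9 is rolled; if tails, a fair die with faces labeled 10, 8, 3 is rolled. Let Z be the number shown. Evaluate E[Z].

33/4

E[Z | heads] = (10+9)/2 = 19/2.
E[Z | tails] = (10+8+3)/3 = 7.
By the law of total expectation,
E[Z] = (1/2)·(19/2) + (1/2)·(7) = 33/4.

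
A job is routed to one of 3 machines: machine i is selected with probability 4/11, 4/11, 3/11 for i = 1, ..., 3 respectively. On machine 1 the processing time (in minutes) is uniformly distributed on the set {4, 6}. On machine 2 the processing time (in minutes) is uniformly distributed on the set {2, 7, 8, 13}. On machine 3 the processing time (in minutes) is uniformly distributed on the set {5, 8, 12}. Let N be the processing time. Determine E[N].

E[N | machine 1] = (4+6)/2 = 5.
E[N | machine 2] = (2+7+8+13)/4 = 15/2.
E[N | machine 3] = (5+8+12)/3 = 25/3.
By the law of total expectation,
E[N] = (4/11)·(5) + (4/11)·(15/2) + (3/11)·(25/3) = 75/11.

75/11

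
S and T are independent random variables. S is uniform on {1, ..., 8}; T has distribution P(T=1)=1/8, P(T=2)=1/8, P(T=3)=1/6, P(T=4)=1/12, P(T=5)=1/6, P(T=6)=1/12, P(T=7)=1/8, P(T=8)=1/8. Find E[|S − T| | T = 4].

P(T = 4) = 1/12.
Summing |S−T|·P(x,y) over outcomes with T = 4 gives 1/6.
E[|S − T| | T = 4] = (1/6) / (1/12) = 2.

2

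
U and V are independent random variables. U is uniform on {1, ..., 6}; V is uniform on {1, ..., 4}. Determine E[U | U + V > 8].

17/3

Outcomes with U + V > 8: (5,4), (6,3), (6,4), each with probability 1/24.
E[U | U + V > 8] = (5 + 6 + 6) / 3 = 17/3.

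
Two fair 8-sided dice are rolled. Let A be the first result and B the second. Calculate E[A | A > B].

6

P(A > B) = 7/16.
Summing A·P(x,y) over outcomes with A > B gives 21/8.
E[A | A > B] = (21/8) / (7/16) = 6.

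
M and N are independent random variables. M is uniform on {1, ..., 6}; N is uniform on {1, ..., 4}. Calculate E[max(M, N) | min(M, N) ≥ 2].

P(min(M, N) ≥ 2) = 5/8.
Summing max(M,N)·P(x,y) over outcomes with min(M, N) ≥ 2 gives 8/3.
E[max(M, N) | min(M, N) ≥ 2] = (8/3) / (5/8) = 64/15.

64/15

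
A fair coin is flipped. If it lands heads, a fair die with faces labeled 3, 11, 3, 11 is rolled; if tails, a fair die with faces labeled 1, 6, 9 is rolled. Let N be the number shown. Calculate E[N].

E[N | heads] = (3+11+3+11)/4 = 7.
E[N | tails] = (1+6+9)/3 = 16/3.
By the law of total expectation,
E[N] = (1/2)·(7) + (1/2)·(16/3) = 37/6.

37/6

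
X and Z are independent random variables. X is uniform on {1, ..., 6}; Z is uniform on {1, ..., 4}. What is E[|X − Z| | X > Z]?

P(X > Z) = 7/12.
Summing |X−Z|·P(x,y) over outcomes with X > Z gives 17/12.
E[|X − Z| | X > Z] = (17/12) / (7/12) = 17/7.

17/7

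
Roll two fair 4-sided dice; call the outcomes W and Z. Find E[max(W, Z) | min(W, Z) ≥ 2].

31/9

P(min(W, Z) ≥ 2) = 9/16.
Summing max(W,Z)·P(x,y) over outcomes with min(W, Z) ≥ 2 gives 31/16.
E[max(W, Z) | min(W, Z) ≥ 2] = (31/16) / (9/16) = 31/9.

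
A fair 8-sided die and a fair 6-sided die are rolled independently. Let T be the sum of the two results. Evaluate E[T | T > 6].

314/33

P(T > 6) = 11/16.
Σ over the event: 7·1/8 + 8·1/8 + 9·1/8 + 10·5/48 + 11·1/12 + 12·1/16 + 13·1/24 + 14·1/48 = 157/24.
E[T | T > 6] = (157/24) / (11/16) = 314/33.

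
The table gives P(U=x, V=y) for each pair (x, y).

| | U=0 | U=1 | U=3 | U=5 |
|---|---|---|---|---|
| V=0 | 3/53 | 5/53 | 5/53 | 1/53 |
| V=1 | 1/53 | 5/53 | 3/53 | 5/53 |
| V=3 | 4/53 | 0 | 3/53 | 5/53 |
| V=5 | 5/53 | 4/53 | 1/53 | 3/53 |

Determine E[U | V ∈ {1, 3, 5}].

95/39

P(V ∈ {1, 3, 5}) = 39/53.
Summing U·P(U=x,V=y) over the conditioning event gives 95/53.
E[U | V ∈ {1, 3, 5}] = (95/53) / (39/53) = 95/39.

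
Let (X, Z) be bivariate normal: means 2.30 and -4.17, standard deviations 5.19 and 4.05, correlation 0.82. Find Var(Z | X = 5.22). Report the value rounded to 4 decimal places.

5.3735

Var(Z | X=x) = (1 − ρ²)·σ_Z².
Var(Z | X=5.22) = (4.05)²·(1 − (0.82)²) = 16.4025·0.3276 = 5.3735.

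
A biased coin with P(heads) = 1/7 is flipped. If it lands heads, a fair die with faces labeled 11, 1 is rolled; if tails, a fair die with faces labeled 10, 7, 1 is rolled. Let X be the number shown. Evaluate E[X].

6

E[X | heads] = (11+1)/2 = 6.
E[X | tails] = (10+7+1)/3 = 6.
By the law of total expectation,
E[X] = (1/7)·(6) + (6/7)·(6) = 6.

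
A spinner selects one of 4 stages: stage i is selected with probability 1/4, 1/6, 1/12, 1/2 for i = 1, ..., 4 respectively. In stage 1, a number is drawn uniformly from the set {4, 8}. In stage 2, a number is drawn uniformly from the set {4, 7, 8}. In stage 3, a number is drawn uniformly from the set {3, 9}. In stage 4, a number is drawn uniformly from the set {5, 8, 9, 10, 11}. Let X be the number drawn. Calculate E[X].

E[X | stage 1] = (4+8)/2 = 6.
E[X | stage 2] = (4+7+8)/3 = 19/3.
E[X | stage 3] = (3+9)/2 = 6.
E[X | stage 4] = (5+8+9+10+11)/5 = 43/5.
E[X] = (1/4)·(6) + (1/6)·(19/3) + (1/12)·(6) + (1/2)·(43/5) = 331/45.

331/45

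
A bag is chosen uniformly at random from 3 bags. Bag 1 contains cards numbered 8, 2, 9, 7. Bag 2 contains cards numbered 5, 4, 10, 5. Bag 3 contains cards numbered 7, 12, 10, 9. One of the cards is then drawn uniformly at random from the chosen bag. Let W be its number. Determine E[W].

E[W | bag 1] = (8+2+9+7)/4 = 13/2.
E[W | bag 2] = (5+4+10+5)/4 = 6.
E[W | bag 3] = (7+12+10+9)/4 = 19/2.
By the law of total expectation,
E[W] = (1/3)·(13/2) + (1/3)·(6) + (1/3)·(19/2) = 22/3.

22/3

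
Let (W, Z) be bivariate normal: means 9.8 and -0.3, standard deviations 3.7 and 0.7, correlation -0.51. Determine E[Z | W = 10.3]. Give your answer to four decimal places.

-0.3482

E[Z | W=x] = μ_Z + ρ(σ_Z/σ_W)(x − μ_W) for jointly normal variables.
E[Z | W=10.3] = -0.3 + (-0.51)·(0.7/3.7)·(10.3 − (9.8)) = -0.3 + (-0.096486)·(0.5) = -0.3482.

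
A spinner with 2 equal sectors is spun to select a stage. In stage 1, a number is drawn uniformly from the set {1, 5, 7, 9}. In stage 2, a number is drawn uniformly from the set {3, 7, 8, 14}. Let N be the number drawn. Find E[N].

E[N | stage 1] = (1+5+7+9)/4 = 11/2.
E[N | stage 2] = (3+7+8+14)/4 = 8.
By the law of total expectation,
E[N] = (1/2)·(11/2) + (1/2)·(8) = 27/4.

27/4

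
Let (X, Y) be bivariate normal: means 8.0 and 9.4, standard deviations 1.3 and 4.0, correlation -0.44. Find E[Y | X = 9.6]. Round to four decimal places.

E[Y | X=x] = μ_Y + ρ(σ_Y/σ_X)(x − μ_X) for jointly normal variables.
E[Y | X=9.6] = 9.4 + (-0.44)·(4.0/1.3)·(9.6 − (8.0)) = 9.4 + (-1.35385)·(1.6) = 7.2338.

7.2338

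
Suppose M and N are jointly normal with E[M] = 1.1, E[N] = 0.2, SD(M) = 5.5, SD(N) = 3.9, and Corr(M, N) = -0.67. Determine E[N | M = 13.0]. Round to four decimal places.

-5.4536

The regression of N on M has slope ρ·σ_N/σ_M and passes through (μ_M, μ_N).
E[N | M=13.0] = 0.2 + (-0.67)·(3.9/5.5)·(13.0 − (1.1)) = 0.2 + (-0.47509)·(11.9) = -5.4536.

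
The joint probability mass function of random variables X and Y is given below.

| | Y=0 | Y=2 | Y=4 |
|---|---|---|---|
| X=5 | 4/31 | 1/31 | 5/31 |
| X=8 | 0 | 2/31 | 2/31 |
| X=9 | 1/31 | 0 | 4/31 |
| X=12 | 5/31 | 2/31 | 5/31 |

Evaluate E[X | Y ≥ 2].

P(Y ≥ 2) = 21/31.
Σ X·P over the event = 5·(1/31) + 5·(5/31) + 8·(2/31) + 8·(2/31) + 9·(4/31) + 12·(2/31) + 12·(5/31) = 182/31.
E[X | Y ≥ 2] = (182/31) / (21/31) = 26/3.

26/3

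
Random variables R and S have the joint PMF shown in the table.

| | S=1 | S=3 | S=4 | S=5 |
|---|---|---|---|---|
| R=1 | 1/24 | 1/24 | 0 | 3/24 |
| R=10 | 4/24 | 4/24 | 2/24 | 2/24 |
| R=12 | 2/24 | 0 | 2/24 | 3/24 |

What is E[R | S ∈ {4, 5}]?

103/12

P(S ∈ {4, 5}) = 1/2.
Σ R·P over the event = 1·(3/24) + 10·(2/24) + 10·(2/24) + 12·(2/24) + 12·(3/24) = 103/24.
E[R | S ∈ {4, 5}] = (103/24) / (1/2) = 103/12.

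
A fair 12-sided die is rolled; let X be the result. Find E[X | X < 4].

2

Given X < 4, X is equally likely to be any of {1, 2, 3}.
E[X | X < 4] = (1 + 2 + 3) / 3 = 2.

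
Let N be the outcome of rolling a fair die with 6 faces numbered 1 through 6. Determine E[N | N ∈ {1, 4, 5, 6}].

4

P(N ∈ {1, 4, 5, 6}) = 2/3.
Σ over the event: 1·1/6 + 4·1/6 + 5·1/6 + 6·1/6 = 8/3.
E[N | N ∈ {1, 4, 5, 6}] = (8/3) / (2/3) = 4.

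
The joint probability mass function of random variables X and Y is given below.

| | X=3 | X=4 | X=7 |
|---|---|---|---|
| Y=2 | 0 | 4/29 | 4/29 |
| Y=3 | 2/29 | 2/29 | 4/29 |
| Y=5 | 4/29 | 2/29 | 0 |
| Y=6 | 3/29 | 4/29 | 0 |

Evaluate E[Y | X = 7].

5/2

P(X = 7) = 8/29.
Σ Y·P over the event = 2·(4/29) + 3·(4/29) = 20/29.
E[Y | X = 7] = (20/29) / (8/29) = 5/2.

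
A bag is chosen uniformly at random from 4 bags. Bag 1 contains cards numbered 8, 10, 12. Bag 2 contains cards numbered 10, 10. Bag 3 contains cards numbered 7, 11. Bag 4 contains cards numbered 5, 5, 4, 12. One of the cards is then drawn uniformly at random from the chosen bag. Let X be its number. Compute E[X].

E[X | bag 1] = (8+10+12)/3 = 10.
E[X | bag 2] = (10+10)/2 = 10.
E[X | bag 3] = (7+11)/2 = 9.
E[X | bag 4] = (5+5+4+12)/4 = 13/2.
E[X] = (1/4)·(10) + (1/4)·(10) + (1/4)·(9) + (1/4)·(13/2) = 71/8.

71/8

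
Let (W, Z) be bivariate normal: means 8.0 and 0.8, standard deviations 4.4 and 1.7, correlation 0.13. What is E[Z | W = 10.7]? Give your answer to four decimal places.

0.9356

E[Z | W=x] = μ_Z + ρ(σ_Z/σ_W)(x − μ_W) for jointly normal variables.
E[Z | W=10.7] = 0.8 + (0.13)·(1.7/4.4)·(10.7 − (8.0)) = 0.8 + (0.050227)·(2.7) = 0.9356.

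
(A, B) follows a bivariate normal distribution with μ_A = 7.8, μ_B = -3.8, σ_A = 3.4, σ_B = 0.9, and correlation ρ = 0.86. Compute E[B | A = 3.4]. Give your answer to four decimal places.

-4.8016

E[B | A=x] = μ_B + ρ(σ_B/σ_A)(x − μ_A) for jointly normal variables.
E[B | A=3.4] = -3.8 + (0.86)·(0.9/3.4)·(3.4 − (7.8)) = -3.8 + (0.227647)·(-4.4) = -4.8016.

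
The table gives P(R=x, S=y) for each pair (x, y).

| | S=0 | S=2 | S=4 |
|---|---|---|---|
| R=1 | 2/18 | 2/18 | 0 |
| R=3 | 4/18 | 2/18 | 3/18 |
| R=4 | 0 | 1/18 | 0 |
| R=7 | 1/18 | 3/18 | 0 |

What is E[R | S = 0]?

3

P(S = 0) = 7/18.
Σ R·P over the event = 1·(2/18) + 3·(4/18) + 7·(1/18) = 7/6.
E[R | S = 0] = (7/6) / (7/18) = 3.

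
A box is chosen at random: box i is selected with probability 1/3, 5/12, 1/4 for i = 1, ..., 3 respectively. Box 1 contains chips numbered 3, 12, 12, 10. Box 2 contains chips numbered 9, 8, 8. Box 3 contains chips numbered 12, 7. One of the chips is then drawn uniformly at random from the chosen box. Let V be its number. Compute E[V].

643/72

E[V | box 1] = (3+12+12+10)/4 = 37/4.
E[V | box 2] = (9+8+8)/3 = 25/3.
E[V | box 3] = (12+7)/2 = 19/2.
By the law of total expectation,
E[V] = (1/3)·(37/4) + (5/12)·(25/3) + (1/4)·(19/2) = 643/72.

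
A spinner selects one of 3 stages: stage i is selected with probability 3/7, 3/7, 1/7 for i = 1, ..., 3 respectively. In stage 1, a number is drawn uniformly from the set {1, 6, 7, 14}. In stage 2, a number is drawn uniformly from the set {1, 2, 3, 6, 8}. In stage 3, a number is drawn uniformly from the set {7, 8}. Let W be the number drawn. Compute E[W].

E[W | stage 1] = (1+6+7+14)/4 = 7.
E[W | stage 2] = (1+2+3+6+8)/5 = 4.
E[W | stage 3] = (7+8)/2 = 15/2.
By the law of total expectation,
E[W] = (3/7)·(7) + (3/7)·(4) + (1/7)·(15/2) = 81/14.

81/14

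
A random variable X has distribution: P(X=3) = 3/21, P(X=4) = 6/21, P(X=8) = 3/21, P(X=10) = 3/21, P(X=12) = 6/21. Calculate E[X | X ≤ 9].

19/4

P(X ≤ 9) = 4/7.
Σ over the event: 3·1/7 + 4·2/7 + 8·1/7 = 19/7.
E[X | X ≤ 9] = (19/7) / (4/7) = 19/4.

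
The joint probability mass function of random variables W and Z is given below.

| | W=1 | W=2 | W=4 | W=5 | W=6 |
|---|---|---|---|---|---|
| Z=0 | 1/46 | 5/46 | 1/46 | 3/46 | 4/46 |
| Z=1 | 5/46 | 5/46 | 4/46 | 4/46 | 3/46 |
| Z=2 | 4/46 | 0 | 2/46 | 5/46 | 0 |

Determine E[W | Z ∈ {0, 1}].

P(Z ∈ {0, 1}) = 35/46.
Summing W·P(W=x,Z=y) over the conditioning event gives 123/46.
E[W | Z ∈ {0, 1}] = (123/46) / (35/46) = 123/35.

123/35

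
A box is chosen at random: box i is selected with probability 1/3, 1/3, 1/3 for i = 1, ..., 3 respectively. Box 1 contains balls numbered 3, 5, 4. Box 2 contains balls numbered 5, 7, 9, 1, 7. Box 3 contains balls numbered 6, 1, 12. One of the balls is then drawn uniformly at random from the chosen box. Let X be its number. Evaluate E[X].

242/45

E[X | box 1] = (3+5+4)/3 = 4.
E[X | box 2] = (5+7+9+1+7)/5 = 29/5.
E[X | box 3] = (6+1+12)/3 = 19/3.
E[X] = (1/3)·(4) + (1/3)·(29/5) + (1/3)·(19/3) = 242/45.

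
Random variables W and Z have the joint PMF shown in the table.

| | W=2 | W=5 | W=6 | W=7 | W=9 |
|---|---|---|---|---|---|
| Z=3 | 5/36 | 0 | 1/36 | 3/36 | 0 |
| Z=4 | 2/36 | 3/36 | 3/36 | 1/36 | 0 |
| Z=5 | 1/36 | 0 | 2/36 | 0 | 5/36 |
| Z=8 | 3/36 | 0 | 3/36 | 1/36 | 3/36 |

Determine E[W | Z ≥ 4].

161/27

P(Z ≥ 4) = 3/4.
Summing W·P(W=x,Z=y) over the conditioning event gives 161/36.
E[W | Z ≥ 4] = (161/36) / (3/4) = 161/27.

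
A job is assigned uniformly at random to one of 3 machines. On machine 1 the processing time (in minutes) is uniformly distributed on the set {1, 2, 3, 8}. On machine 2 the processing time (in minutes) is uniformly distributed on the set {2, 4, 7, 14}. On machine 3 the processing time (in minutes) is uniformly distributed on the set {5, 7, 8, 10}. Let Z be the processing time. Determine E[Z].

71/12

E[Z | machine 1] = (1+2+3+8)/4 = 7/2.
E[Z | machine 2] = (2+4+7+14)/4 = 27/4.
E[Z | machine 3] = (5+7+8+10)/4 = 15/2.
E[Z] = (1/3)·(7/2) + (1/3)·(27/4) + (1/3)·(15/2) = 71/12.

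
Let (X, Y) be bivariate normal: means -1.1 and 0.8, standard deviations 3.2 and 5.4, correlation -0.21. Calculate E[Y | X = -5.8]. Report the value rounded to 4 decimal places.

The regression of Y on X has slope ρ·σ_Y/σ_X and passes through (μ_X, μ_Y).
E[Y | X=-5.8] = 0.8 + (-0.21)·(5.4/3.2)·(-5.8 − (-1.1)) = 0.8 + (-0.354375)·(-4.7) = 2.4656.

2.4656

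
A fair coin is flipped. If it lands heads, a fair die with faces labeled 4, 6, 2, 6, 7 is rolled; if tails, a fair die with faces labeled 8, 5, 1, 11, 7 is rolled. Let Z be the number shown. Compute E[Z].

57/10

E[Z | heads] = (4+6+2+6+7)/5 = 5.
E[Z | tails] = (8+5+1+11+7)/5 = 32/5.
E[Z] = (1/2)·(5) + (1/2)·(32/5) = 57/10.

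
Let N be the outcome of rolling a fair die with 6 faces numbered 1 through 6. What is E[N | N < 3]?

Given N < 3, N is equally likely to be any of {1, 2}.
E[N | N < 3] = (1 + 2) / 2 = 3/2.

3/2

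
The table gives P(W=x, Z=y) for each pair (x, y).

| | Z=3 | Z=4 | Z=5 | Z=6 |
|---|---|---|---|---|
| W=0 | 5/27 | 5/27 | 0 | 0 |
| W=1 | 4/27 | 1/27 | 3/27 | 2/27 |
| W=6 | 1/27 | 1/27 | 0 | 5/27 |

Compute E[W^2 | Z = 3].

4

P(Z = 3) = 10/27.
Σ W^2·P over the event = 0·(5/27) + 1·(4/27) + 36·(1/27) = 40/27.
E[W^2 | Z = 3] = (40/27) / (10/27) = 4.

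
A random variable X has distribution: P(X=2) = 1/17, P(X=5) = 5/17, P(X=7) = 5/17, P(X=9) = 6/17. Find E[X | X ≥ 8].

P(X ≥ 8) = 6/17.
Σ over the event: 9·6/17 = 54/17.
E[X | X ≥ 8] = (54/17) / (6/17) = 9.

9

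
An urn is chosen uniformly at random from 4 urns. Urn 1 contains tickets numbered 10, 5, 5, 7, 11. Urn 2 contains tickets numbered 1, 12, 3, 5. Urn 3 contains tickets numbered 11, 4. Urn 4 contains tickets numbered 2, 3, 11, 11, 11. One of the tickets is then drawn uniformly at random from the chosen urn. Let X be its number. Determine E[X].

559/80

E[X | urn 1] = (10+5+5+7+11)/5 = 38/5.
E[X | urn 2] = (1+12+3+5)/4 = 21/4.
E[X | urn 3] = (11+4)/2 = 15/2.
E[X | urn 4] = (2+3+11+11+11)/5 = 38/5.
By the law of total expectation,
E[X] = (1/4)·(38/5) + (1/4)·(21/4) + (1/4)·(15/2) + (1/4)·(38/5) = 559/80.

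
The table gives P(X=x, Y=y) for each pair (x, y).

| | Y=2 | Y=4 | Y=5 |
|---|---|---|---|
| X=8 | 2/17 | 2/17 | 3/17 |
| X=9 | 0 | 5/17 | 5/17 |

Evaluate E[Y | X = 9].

9/2

P(X = 9) = 10/17.
Summing Y·P(X=x,Y=y) over the conditioning event gives 45/17.
E[Y | X = 9] = (45/17) / (10/17) = 9/2.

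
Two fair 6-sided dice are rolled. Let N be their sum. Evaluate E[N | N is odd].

P(N is odd) = 1/2.
Σ over the event: 3·1/18 + 5·1/9 + 7·1/6 + 9·1/9 + 11·1/18 = 7/2.
E[N | N is odd] = (7/2) / (1/2) = 7.

7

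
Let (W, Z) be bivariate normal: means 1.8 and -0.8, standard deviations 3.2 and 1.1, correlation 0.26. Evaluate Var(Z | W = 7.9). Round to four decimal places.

1.1282

For a bivariate normal, Var(Z | W=x) = σ_Z²(1 − ρ²).
Var(Z | W=7.9) = (1.1)²·(1 − (0.26)²) = 1.21·0.9324 = 1.1282.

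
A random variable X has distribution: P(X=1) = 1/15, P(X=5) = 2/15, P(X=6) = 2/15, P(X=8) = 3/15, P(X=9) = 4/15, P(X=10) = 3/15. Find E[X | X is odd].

P(X is odd) = 7/15.
Σ over the event: 1·1/15 + 5·2/15 + 9·4/15 = 47/15.
E[X | X is odd] = (47/15) / (7/15) = 47/7.

47/7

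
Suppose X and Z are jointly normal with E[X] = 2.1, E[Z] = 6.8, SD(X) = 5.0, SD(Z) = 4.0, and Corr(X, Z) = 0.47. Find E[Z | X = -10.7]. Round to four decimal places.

The regression of Z on X has slope ρ·σ_Z/σ_X and passes through (μ_X, μ_Z).
E[Z | X=-10.7] = 6.8 + (0.47)·(4.0/5.0)·(-10.7 − (2.1)) = 6.8 + (0.376)·(-12.8) = 1.9872.

1.9872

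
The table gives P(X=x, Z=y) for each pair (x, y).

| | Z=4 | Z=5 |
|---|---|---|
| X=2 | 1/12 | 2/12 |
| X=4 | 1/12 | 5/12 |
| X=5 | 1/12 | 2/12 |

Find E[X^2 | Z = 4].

P(Z = 4) = 1/4.
Σ X^2·P over the event = 4·(1/12) + 16·(1/12) + 25·(1/12) = 15/4.
E[X^2 | Z = 4] = (15/4) / (1/4) = 15.

15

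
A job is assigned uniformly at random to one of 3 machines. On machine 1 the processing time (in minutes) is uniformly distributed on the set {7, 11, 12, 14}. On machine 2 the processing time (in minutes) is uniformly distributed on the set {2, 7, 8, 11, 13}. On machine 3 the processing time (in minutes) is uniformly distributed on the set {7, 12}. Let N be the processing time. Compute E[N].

287/30

E[N | machine 1] = (7+11+12+14)/4 = 11.
E[N | machine 2] = (2+7+8+11+13)/5 = 41/5.
E[N | machine 3] = (7+12)/2 = 19/2.
By the law of total expectation,
E[N] = (1/3)·(11) + (1/3)·(41/5) + (1/3)·(19/2) = 287/30.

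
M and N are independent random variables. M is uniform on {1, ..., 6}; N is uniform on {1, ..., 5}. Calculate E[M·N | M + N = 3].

P(M + N = 3) = 1/15.
Summing MN·P(x,y) over outcomes with M + N = 3 gives 2/15.
E[M·N | M + N = 3] = (2/15) / (1/15) = 2.

2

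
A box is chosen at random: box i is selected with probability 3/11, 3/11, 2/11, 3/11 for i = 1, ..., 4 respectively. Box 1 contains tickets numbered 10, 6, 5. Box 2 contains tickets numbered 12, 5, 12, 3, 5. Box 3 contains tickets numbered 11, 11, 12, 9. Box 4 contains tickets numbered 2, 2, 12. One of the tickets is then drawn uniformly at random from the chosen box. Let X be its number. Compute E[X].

807/110

E[X | box 1] = (10+6+5)/3 = 7.
E[X | box 2] = (12+5+12+3+5)/5 = 37/5.
E[X | box 3] = (11+11+12+9)/4 = 43/4.
E[X | box 4] = (2+2+12)/3 = 16/3.
E[X] = (3/11)·(7) + (3/11)·(37/5) + (2/11)·(43/4) + (3/11)·(16/3) = 807/110.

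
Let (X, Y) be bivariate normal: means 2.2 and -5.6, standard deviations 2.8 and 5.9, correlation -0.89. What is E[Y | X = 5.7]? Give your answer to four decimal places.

For a bivariate normal, E[Y | X=x] = μ_Y + ρ·(σ_Y/σ_X)·(x − μ_X).
E[Y | X=5.7] = -5.6 + (-0.89)·(5.9/2.8)·(5.7 − (2.2)) = -5.6 + (-1.87536)·(3.5) = -12.1638.

-12.1638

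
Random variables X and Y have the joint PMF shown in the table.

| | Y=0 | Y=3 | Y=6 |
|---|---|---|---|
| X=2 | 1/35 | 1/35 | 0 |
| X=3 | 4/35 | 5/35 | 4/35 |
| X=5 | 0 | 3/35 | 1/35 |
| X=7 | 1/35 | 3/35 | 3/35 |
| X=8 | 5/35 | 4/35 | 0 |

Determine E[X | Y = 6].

19/4

P(Y = 6) = 8/35.
Σ X·P over the event = 3·(4/35) + 5·(1/35) + 7·(3/35) = 38/35.
E[X | Y = 6] = (38/35) / (8/35) = 19/4.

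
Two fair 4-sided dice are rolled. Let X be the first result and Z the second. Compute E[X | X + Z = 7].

P(X + Z = 7) = 1/8.
Summing X·P(x,y) over outcomes with X + Z = 7 gives 7/16.
E[X | X + Z = 7] = (7/16) / (1/8) = 7/2.

7/2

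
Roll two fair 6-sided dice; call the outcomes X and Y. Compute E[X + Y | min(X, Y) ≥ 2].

8

P(min(X, Y) ≥ 2) = 25/36.
Summing (X+Y)·P(x,y) over outcomes with min(X, Y) ≥ 2 gives 50/9.
E[X + Y | min(X, Y) ≥ 2] = (50/9) / (25/36) = 8.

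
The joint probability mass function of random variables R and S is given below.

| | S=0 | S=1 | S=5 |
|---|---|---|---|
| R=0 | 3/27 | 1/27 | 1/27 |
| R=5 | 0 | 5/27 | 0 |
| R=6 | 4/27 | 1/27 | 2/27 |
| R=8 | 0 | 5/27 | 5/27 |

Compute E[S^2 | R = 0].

P(R = 0) = 5/27.
Σ S^2·P over the event = 0·(3/27) + 1·(1/27) + 25·(1/27) = 26/27.
E[S^2 | R = 0] = (26/27) / (5/27) = 26/5.

26/5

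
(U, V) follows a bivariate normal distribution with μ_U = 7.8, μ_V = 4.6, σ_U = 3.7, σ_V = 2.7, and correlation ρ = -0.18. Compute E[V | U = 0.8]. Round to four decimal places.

5.5195

For a bivariate normal, E[V | U=x] = μ_V + ρ·(σ_V/σ_U)·(x − μ_U).
E[V | U=0.8] = 4.6 + (-0.18)·(2.7/3.7)·(0.8 − (7.8)) = 4.6 + (-0.13135)·(-7) = 5.5195.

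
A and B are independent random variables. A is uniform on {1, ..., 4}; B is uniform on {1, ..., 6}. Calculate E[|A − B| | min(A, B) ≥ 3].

Outcomes with min(A, B) ≥ 3: (3,3), (3,4), (3,5), (3,6), (4,3), (4,4), (4,5), (4,6), each with probability 1/24.
E[|A − B| | min(A, B) ≥ 3] = (0 + 1 + 2 + 3 + 1 + 0 + 1 + 2) / 8 = 5/4.

5/4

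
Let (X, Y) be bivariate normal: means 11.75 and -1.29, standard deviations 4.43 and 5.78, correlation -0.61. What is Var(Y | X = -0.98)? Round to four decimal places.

20.9771

Var(Y | X=x) = (1 − ρ²)·σ_Y².
Var(Y | X=-0.98) = (5.78)²·(1 − (-0.61)²) = 33.4084·0.6279 = 20.9771.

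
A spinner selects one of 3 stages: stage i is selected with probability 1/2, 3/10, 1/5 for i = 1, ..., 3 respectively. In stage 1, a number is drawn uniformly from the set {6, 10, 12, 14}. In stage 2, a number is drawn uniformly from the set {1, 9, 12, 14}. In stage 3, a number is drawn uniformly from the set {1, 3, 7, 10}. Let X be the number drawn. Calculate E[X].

E[X | stage 1] = (6+10+12+14)/4 = 21/2.
E[X | stage 2] = (1+9+12+14)/4 = 9.
E[X | stage 3] = (1+3+7+10)/4 = 21/4.
By the law of total expectation,
E[X] = (1/2)·(21/2) + (3/10)·(9) + (1/5)·(21/4) = 9.

9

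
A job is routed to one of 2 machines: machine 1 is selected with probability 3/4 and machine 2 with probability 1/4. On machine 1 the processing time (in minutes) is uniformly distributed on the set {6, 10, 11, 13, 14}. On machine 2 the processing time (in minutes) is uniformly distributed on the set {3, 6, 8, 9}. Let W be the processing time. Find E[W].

389/40

E[W | machine 1] = (6+10+11+13+14)/5 = 54/5.
E[W | machine 2] = (3+6+8+9)/4 = 13/2.
By the law of total expectation,
E[W] = (3/4)·(54/5) + (1/4)·(13/2) = 389/40.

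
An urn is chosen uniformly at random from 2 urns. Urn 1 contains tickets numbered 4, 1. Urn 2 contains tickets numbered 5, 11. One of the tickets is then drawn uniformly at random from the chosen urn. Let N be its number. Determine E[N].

E[N | urn 1] = (4+1)/2 = 5/2.
E[N | urn 2] = (5+11)/2 = 8.
E[N] = (1/2)·(5/2) + (1/2)·(8) = 21/4.

21/4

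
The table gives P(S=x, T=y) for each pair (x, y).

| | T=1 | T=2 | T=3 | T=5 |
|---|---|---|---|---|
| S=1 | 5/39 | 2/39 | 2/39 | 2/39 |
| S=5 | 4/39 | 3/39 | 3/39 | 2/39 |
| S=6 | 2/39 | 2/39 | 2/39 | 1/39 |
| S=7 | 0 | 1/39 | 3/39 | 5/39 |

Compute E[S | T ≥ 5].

P(T ≥ 5) = 10/39.
Σ S·P over the event = 1·(2/39) + 5·(2/39) + 6·(1/39) + 7·(5/39) = 53/39.
E[S | T ≥ 5] = (53/39) / (10/39) = 53/10.

53/10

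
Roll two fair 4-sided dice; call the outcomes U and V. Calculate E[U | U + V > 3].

36/13

P(U + V > 3) = 13/16.
Summing U·P(x,y) over outcomes with U + V > 3 gives 9/4.
E[U | U + V > 3] = (9/4) / (13/16) = 36/13.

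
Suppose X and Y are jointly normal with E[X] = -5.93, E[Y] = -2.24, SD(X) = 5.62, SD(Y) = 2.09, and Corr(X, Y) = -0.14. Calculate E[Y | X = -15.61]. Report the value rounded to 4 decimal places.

-1.7360

The regression of Y on X has slope ρ·σ_Y/σ_X and passes through (μ_X, μ_Y).
E[Y | X=-15.61] = -2.24 + (-0.14)·(2.09/5.62)·(-15.61 − (-5.93)) = -2.24 + (-0.052064)·(-9.68) = -1.7360.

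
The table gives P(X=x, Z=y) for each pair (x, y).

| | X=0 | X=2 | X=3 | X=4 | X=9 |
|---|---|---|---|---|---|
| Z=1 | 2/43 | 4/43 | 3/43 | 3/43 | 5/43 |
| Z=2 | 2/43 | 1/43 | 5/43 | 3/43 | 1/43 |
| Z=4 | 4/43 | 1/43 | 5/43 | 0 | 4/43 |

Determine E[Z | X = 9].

P(X = 9) = 10/43.
Σ Z·P over the event = 1·(5/43) + 2·(1/43) + 4·(4/43) = 23/43.
E[Z | X = 9] = (23/43) / (10/43) = 23/10.

23/10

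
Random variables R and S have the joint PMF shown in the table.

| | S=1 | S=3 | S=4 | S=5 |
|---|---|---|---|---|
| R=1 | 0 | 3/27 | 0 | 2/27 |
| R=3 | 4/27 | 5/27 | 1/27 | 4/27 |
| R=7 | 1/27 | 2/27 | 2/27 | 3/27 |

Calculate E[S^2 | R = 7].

63/4

P(R = 7) = 8/27.
Σ S^2·P over the event = 1·(1/27) + 9·(2/27) + 16·(2/27) + 25·(3/27) = 14/3.
E[S^2 | R = 7] = (14/3) / (8/27) = 63/4.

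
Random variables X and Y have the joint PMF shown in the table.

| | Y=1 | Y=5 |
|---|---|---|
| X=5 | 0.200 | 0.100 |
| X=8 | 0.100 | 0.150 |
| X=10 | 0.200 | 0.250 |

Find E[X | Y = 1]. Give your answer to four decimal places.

P(Y = 1) = 0.500.
Σ X·P over the event = 5·(0.200) + 8·(0.100) + 10·(0.200) = 3.800.
E[X | Y = 1] = (3.800) / (0.500) = 7.6000.

7.6000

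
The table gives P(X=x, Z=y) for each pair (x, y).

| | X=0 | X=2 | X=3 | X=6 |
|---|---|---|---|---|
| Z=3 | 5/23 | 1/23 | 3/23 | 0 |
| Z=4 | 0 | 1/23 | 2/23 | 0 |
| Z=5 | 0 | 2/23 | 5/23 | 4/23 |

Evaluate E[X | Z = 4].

P(Z = 4) = 3/23.
Σ X·P over the event = 2·(1/23) + 3·(2/23) = 8/23.
E[X | Z = 4] = (8/23) / (3/23) = 8/3.

8/3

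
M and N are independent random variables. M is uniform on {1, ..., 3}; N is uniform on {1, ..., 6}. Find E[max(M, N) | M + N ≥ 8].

17/3

P(M + N ≥ 8) = 1/6.
Summing max(M,N)·P(x,y) over outcomes with M + N ≥ 8 gives 17/18.
E[max(M, N) | M + N ≥ 8] = (17/18) / (1/6) = 17/3.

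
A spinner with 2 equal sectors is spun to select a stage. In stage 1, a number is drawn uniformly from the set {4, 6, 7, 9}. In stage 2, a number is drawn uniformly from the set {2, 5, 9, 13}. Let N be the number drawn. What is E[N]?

55/8

E[N | stage 1] = (4+6+7+9)/4 = 13/2.
E[N | stage 2] = (2+5+9+13)/4 = 29/4.
E[N] = (1/2)·(13/2) + (1/2)·(29/4) = 55/8.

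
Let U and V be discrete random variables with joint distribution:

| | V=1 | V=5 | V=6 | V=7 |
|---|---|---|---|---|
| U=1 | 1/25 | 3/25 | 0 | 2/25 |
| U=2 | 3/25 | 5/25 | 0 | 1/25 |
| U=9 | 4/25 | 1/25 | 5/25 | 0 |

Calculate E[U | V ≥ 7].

4/3

P(V ≥ 7) = 3/25.
Σ U·P over the event = 1·(2/25) + 2·(1/25) = 4/25.
E[U | V ≥ 7] = (4/25) / (3/25) = 4/3.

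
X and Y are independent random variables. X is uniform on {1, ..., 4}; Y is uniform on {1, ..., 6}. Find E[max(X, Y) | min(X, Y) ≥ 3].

P(min(X, Y) ≥ 3) = 1/3.
Summing max(X,Y)·P(x,y) over outcomes with min(X, Y) ≥ 3 gives 37/24.
E[max(X, Y) | min(X, Y) ≥ 3] = (37/24) / (1/3) = 37/8.

37/8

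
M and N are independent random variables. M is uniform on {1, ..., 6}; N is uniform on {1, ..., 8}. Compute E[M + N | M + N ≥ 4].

P(M + N ≥ 4) = 15/16.
Summing (M+N)·P(x,y) over outcomes with M + N ≥ 4 gives 47/6.
E[M + N | M + N ≥ 4] = (47/6) / (15/16) = 376/45.

376/45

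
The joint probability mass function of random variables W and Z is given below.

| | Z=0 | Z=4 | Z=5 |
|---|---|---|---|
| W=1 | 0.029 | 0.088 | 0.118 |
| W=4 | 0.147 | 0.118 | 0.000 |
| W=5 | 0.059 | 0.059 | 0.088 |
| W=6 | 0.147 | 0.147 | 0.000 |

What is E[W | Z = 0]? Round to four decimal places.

4.6963

P(Z = 0) = 0.382.
Σ W·P over the event = 1·(0.029) + 4·(0.147) + 5·(0.059) + 6·(0.147) = 1.794.
E[W | Z = 0] = (1.794) / (0.382) = 4.6963.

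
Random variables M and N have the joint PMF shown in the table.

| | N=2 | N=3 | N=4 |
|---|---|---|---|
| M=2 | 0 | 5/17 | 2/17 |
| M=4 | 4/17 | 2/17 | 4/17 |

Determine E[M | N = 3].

18/7

P(N = 3) = 7/17.
Σ M·P over the event = 2·(5/17) + 4·(2/17) = 18/17.
E[M | N = 3] = (18/17) / (7/17) = 18/7.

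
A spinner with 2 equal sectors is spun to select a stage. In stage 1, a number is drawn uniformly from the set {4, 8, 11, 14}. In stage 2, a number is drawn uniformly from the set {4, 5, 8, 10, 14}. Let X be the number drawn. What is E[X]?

349/40

E[X | stage 1] = (4+8+11+14)/4 = 37/4.
E[X | stage 2] = (4+5+8+10+14)/5 = 41/5.
By the law of total expectation,
E[X] = (1/2)·(37/4) + (1/2)·(41/5) = 349/40.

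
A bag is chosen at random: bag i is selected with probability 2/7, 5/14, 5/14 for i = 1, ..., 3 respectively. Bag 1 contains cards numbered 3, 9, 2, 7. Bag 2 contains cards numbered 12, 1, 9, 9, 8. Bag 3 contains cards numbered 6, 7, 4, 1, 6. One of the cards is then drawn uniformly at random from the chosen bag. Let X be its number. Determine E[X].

6

E[X | bag 1] = (3+9+2+7)/4 = 21/4.
E[X | bag 2] = (12+1+9+9+8)/5 = 39/5.
E[X | bag 3] = (6+7+4+1+6)/5 = 24/5.
By the law of total expectation,
E[X] = (2/7)·(21/4) + (5/14)·(39/5) + (5/14)·(24/5) = 6.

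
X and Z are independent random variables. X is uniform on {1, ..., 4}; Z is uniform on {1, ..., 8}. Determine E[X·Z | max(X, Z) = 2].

P(max(X, Z) = 2) = 3/32.
Summing XZ·P(x,y) over outcomes with max(X, Z) = 2 gives 1/4.
E[X·Z | max(X, Z) = 2] = (1/4) / (3/32) = 8/3.

8/3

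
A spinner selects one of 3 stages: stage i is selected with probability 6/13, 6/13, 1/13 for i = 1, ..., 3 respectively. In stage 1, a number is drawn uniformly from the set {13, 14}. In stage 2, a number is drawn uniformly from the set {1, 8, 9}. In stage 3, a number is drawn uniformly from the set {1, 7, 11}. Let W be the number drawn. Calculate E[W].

370/39

E[W | stage 1] = (13+14)/2 = 27/2.
E[W | stage 2] = (1+8+9)/3 = 6.
E[W | stage 3] = (1+7+11)/3 = 19/3.
By the law of total expectation,
E[W] = (6/13)·(27/2) + (6/13)·(6) + (1/13)·(19/3) = 370/39.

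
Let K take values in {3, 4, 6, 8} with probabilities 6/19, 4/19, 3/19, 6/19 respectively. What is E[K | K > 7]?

8

P(K > 7) = 6/19.
Σ over the event: 8·6/19 = 48/19.
E[K | K > 7] = (48/19) / (6/19) = 8.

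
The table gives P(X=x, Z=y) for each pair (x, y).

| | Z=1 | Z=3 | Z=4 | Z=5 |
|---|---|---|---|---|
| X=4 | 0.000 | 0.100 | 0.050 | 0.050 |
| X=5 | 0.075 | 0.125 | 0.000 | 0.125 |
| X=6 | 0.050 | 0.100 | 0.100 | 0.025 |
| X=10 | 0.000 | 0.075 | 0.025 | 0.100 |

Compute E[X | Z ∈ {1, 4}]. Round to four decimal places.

5.7500

P(Z ∈ {1, 4}) = 0.300.
Σ X·P over the event = 4·(0.050) + 5·(0.075) + 6·(0.050) + 6·(0.100) + 10·(0.025) = 1.725.
E[X | Z ∈ {1, 4}] = (1.725) / (0.300) = 5.7500.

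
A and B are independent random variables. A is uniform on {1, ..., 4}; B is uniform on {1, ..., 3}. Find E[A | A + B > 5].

11/3

Outcomes with A + B > 5: (3,3), (4,2), (4,3), each with probability 1/12.
E[A | A + B > 5] = (3 + 4 + 4) / 3 = 11/3.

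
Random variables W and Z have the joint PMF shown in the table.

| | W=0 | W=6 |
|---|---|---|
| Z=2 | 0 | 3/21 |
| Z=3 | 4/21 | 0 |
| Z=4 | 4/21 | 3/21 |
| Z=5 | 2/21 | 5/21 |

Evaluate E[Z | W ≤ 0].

19/5

P(W ≤ 0) = 10/21.
Σ Z·P over the event = 3·(4/21) + 4·(4/21) + 5·(2/21) = 38/21.
E[Z | W ≤ 0] = (38/21) / (10/21) = 19/5.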